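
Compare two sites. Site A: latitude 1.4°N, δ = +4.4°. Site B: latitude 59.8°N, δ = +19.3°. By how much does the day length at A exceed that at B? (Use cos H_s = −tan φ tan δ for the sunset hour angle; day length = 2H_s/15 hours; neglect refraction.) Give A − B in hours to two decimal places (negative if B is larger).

A: H_s = arccos(−tan 1.4° · tan 4.4°) = 90.11°, so 2H_s/15 = 12.0147 h.
B: H_s = arccos(−tan 59.8° · tan 19.3°) = 126.99°, so 2H_s/15 = 16.9320 h.
A − B = 12.0147 − 16.9320 = -4.9173 h.

-4.92 h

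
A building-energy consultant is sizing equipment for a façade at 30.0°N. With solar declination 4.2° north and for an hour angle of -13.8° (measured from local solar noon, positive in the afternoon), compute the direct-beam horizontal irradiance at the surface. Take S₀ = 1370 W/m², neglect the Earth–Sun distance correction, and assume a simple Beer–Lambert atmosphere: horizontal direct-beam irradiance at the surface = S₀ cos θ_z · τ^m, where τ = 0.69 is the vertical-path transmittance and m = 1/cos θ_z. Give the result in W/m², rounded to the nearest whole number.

785 W/m²

With φ = 30.0°, δ = 4.2°, H = -13.80°: sin φ sin δ = 0.0366, cos φ cos δ cos H = 0.8388, so cos θ_z = 0.8754.
Air mass m = 1/cos θ_z = 1/0.8754 = 1.142; τ^m = 0.69^1.142 = 0.6546.
Surface direct beam = 1370 × 0.8754 × 0.6546 = 785.06 W/m².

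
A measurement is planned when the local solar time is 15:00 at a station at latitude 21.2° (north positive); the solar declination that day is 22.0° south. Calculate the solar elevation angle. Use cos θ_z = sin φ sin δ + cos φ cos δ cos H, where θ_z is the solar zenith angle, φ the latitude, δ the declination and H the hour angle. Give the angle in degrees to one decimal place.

28.4°

Hour angle H = 15° × (15 − 12) = 45.00°.
cos θ_z = sin(21.2°) sin(-22.0°) + cos(21.2°) cos(-22.0°) cos(45.00°) = -0.1355 + 0.6112 = 0.4757.
θ_z = arccos(0.4757) = 61.60°, so the elevation is 90° − 61.60° = 28.40°.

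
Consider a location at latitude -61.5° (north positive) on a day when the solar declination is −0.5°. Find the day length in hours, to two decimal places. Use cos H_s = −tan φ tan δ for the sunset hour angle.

The sunset hour angle satisfies cos H_s = −tan φ tan δ = -0.0161, giving H_s = 90.92°.
Day length = 2 H_s / 15° h⁻¹ = 181.84° / 15 = 12.123 h.

12.12 hours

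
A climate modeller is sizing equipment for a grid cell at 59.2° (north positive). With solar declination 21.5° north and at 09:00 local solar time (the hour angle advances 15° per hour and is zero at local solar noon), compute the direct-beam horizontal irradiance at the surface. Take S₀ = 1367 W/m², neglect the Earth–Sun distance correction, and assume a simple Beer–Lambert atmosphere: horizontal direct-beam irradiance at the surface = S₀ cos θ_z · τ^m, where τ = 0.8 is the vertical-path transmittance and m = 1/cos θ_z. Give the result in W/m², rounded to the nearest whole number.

633 W/m²

Hour angle H = 15° × (9 − 12) = -45.00°.
cos θ_z = sin(59.2°) sin(21.5°) + cos(59.2°) cos(21.5°) cos(-45.00°) = 0.3148 + 0.3369 = 0.6517.
Air mass m = 1/cos θ_z = 1/0.6517 = 1.534; τ^m = 0.8^1.534 = 0.7101.
Surface direct beam = 1367 × 0.6517 × 0.7101 = 632.61 W/m².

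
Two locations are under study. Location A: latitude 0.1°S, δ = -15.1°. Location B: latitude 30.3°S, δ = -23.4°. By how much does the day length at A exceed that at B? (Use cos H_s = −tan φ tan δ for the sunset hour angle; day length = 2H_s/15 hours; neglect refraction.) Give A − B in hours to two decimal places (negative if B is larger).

-1.95 h

A: H_s = arccos(−tan -0.1° · tan -15.1°) = 90.03°, so 2H_s/15 = 12.0040 h.
B: H_s = arccos(−tan -30.3° · tan -23.4°) = 104.65°, so 2H_s/15 = 13.9533 h.
A − B = 12.0040 − 13.9533 = -1.9493 h.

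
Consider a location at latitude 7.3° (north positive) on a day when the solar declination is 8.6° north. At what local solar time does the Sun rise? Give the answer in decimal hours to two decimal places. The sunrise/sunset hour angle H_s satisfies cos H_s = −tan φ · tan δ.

5.93 h

The sunset hour angle satisfies cos H_s = −tan φ tan δ = -0.0194, giving H_s = 91.11°.
Sunrise is at 12 − H_s/15 = 12 − 6.074 = 5.926 h local solar time.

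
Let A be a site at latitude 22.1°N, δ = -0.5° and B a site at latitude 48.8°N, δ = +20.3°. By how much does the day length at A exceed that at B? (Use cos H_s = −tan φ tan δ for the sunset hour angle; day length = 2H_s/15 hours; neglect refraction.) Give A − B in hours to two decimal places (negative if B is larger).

A: H_s = arccos(−tan 22.1° · tan -0.5°) = 89.80°, so 2H_s/15 = 11.9733 h.
B: H_s = arccos(−tan 48.8° · tan 20.3°) = 115.00°, so 2H_s/15 = 15.3333 h.
A − B = 11.9733 − 15.3333 = -3.3600 h.

-3.36 h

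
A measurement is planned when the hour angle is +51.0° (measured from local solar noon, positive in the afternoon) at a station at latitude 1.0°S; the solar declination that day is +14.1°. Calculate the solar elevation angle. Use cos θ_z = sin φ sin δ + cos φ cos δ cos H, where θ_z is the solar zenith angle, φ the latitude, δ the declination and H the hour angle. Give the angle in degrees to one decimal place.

cos θ_z = sin φ sin δ + cos φ cos δ cos H = (-0.0175)(0.2436) + (0.9998)(0.9699)(0.6293) = 0.6060.
θ_z = arccos(0.6060) = 52.70°, so the elevation is 90° − 52.70° = 37.30°.

37.3°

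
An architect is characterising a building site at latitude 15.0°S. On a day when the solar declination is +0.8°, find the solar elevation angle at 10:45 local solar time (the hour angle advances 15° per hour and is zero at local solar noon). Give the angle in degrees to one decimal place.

65.6°

Hour angle H = 15° × (10.75 − 12) = -18.75°.
cos θ_z = sin φ sin δ + cos φ cos δ cos H = (-0.2588)(0.0140) + (0.9659)(0.9999)(0.9469) = 0.9109.
θ_z = arccos(0.9109) = 24.37°, so the elevation is 90° − 24.37° = 65.63°.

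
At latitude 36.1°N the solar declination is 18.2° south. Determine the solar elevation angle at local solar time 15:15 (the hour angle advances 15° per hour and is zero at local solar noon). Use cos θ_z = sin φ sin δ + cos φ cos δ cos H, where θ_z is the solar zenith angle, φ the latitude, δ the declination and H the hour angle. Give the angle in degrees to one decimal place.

Hour angle H = 15° × (15.25 − 12) = 48.75°.
With φ = 36.1°, δ = -18.2°, H = 48.75°: sin φ sin δ = -0.1840, cos φ cos δ cos H = 0.5061, so cos θ_z = 0.3221.
θ_z = arccos(0.3221) = 71.21°, so the elevation is 90° − 71.21° = 18.79°.

18.8°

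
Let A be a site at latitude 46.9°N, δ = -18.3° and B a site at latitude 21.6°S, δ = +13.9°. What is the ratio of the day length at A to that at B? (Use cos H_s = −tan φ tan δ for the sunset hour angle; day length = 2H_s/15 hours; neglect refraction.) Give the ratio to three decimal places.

0.821

A: H_s = arccos(−tan 46.9° · tan -18.3°) = 69.30°, so 2H_s/15 = 9.2400 h.
B: H_s = arccos(−tan -21.6° · tan 13.9°) = 84.38°, so 2H_s/15 = 11.2507 h.
Ratio A/B = 9.2400 / 11.2507 = 0.8213.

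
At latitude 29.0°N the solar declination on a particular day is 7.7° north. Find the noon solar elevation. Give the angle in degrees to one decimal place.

68.7°

At local solar noon the hour angle is zero, so the elevation is 90° − |φ − δ| = 90° − |29.0° − (7.7°)| = 90° − 21.3° = 68.7°.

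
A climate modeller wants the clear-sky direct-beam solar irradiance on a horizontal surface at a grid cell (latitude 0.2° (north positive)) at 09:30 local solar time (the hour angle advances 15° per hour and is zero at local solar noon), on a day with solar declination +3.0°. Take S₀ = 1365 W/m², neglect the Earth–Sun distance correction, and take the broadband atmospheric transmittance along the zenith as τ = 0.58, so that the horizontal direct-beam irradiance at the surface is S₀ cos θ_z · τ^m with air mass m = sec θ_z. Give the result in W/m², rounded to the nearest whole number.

Hour angle H = 15° × (9.5 − 12) = -37.50°.
cos θ_z = sin φ sin δ + cos φ cos δ cos H = (0.0035)(0.0523) + (1.0000)(0.9986)(0.7934) = 0.7925.
Air mass m = 1/cos θ_z = 1/0.7925 = 1.262; τ^m = 0.58^1.262 = 0.5029.
Surface direct beam = 1365 × 0.7925 × 0.5029 = 544.02 W/m².

544 W/m²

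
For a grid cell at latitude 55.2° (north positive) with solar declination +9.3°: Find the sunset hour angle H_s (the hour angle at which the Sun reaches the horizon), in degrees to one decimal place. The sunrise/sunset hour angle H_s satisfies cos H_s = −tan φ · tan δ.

The sunset hour angle satisfies cos H_s = −tan φ tan δ = -0.2356, giving H_s = 103.63°.

103.6°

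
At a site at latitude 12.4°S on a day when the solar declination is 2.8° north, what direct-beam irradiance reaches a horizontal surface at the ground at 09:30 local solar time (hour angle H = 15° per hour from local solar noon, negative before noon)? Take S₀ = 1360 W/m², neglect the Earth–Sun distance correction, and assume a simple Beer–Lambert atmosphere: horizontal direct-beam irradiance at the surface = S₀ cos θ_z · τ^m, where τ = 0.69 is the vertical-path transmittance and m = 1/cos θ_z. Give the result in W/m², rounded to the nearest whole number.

Hour angle H = 15° × (9.5 − 12) = -37.50°.
cos θ_z = sin φ sin δ + cos φ cos δ cos H = (-0.2147)(0.0488) + (0.9767)(0.9988)(0.7934) = 0.7635.
Air mass m = 1/cos θ_z = 1/0.7635 = 1.310; τ^m = 0.69^1.310 = 0.6150.
Surface direct beam = 1360 × 0.7635 × 0.6150 = 638.59 W/m².

639 W/m²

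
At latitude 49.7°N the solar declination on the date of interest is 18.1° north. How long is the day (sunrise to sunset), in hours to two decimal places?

−tan φ tan δ = −(1.1792)(0.3269) = -0.3855; H_s = arccos(-0.3855) = 112.67°.
Day length = 2 H_s / 15° h⁻¹ = 225.34° / 15 = 15.023 h.

15.02 hours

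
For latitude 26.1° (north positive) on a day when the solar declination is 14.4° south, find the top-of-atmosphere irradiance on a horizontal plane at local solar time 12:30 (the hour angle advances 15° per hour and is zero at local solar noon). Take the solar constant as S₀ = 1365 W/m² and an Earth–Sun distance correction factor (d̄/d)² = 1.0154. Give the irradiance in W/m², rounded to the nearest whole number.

Hour angle H = 15° × (12.5 − 12) = 7.50°.
With φ = 26.1°, δ = -14.4°, H = 7.50°: sin φ sin δ = -0.1094, cos φ cos δ cos H = 0.8624, so cos θ_z = 0.7530.
Top-of-atmosphere irradiance = S₀ (d̄/d)² cos θ_z = 1365 × 1.0154 × 0.7530 = 1043.67 W/m².

1044 W/m²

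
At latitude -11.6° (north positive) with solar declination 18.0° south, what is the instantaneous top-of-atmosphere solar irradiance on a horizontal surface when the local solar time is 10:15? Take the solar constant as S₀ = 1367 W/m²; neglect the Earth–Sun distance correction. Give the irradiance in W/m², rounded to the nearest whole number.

1227 W/m²

Hour angle H = 15° × (10.25 − 12) = -26.25°.
cos θ_z = sin φ sin δ + cos φ cos δ cos H = (-0.2011)(-0.3090) + (0.9796)(0.9511)(0.8969) = 0.8978.
Top-of-atmosphere irradiance = S₀ cos θ_z = 1367 × 0.8978 = 1227.29 W/m².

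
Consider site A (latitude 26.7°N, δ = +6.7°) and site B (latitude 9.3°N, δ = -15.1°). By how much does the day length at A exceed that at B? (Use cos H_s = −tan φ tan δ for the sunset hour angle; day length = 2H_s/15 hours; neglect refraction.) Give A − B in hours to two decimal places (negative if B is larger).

A: H_s = arccos(−tan 26.7° · tan 6.7°) = 93.39°, so 2H_s/15 = 12.4520 h.
B: H_s = arccos(−tan 9.3° · tan -15.1°) = 87.47°, so 2H_s/15 = 11.6627 h.
A − B = 12.4520 − 11.6627 = 0.7893 h.

+0.79 h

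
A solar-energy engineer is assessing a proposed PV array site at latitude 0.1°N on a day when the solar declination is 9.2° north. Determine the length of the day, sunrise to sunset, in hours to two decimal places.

cos H_s = −tan(0.1°) · tan(9.2°) = -0.0003, so H_s = arccos(-0.0003) = 90.02°.
Day length = 2 H_s / 15° h⁻¹ = 180.04° / 15 = 12.003 h.

12.00 hours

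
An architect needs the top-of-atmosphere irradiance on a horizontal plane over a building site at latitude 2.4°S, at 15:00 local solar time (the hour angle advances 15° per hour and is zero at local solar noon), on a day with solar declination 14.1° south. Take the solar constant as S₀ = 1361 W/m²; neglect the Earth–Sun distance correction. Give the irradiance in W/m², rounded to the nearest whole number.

Hour angle H = 15° × (15 − 12) = 45.00°.
cos θ_z = sin(-2.4°) sin(-14.1°) + cos(-2.4°) cos(-14.1°) cos(45.00°) = 0.0102 + 0.6852 = 0.6954.
Top-of-atmosphere irradiance = S₀ cos θ_z = 1361 × 0.6954 = 946.44 W/m².

946 W/m²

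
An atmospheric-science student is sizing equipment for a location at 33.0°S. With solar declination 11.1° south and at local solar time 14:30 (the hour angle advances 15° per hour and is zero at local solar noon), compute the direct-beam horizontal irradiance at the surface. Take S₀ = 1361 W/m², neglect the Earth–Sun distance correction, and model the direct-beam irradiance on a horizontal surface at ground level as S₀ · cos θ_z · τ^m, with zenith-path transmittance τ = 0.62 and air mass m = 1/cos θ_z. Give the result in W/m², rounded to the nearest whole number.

Hour angle H = 15° × (14.5 − 12) = 37.50°.
cos θ_z = sin(-33.0°) sin(-11.1°) + cos(-33.0°) cos(-11.1°) cos(37.50°) = 0.1049 + 0.6529 = 0.7578.
Air mass m = 1/cos θ_z = 1/0.7578 = 1.320; τ^m = 0.62^1.320 = 0.5321.
Surface direct beam = 1361 × 0.7578 × 0.5321 = 548.79 W/m².

549 W/m²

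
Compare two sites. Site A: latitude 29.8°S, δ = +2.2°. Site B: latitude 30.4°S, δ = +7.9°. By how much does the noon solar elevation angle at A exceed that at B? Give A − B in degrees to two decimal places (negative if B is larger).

+6.30°

A: 90° − |-29.8 − (2.2)| = 58.00°.
B: 90° − |-30.4 − (7.9)| = 51.70°.
A − B = 58.00 − 51.70 = 6.30°.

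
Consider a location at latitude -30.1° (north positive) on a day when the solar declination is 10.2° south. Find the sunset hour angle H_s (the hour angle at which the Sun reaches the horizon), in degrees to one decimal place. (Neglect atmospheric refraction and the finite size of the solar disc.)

The sunset hour angle satisfies cos H_s = −tan φ tan δ = -0.1043, giving H_s = 95.99°.

96.0°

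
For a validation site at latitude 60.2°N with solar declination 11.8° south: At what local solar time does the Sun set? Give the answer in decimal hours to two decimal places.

The sunset hour angle satisfies cos H_s = −tan φ tan δ = 0.3648, giving H_s = 68.60°.
Sunset is at 12 + H_s/15 = 12 + 4.573 = 16.573 h local solar time.

16.57 h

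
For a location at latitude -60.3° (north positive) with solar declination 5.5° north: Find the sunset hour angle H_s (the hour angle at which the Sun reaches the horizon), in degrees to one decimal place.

−tan φ tan δ = −(-1.7532)(0.0963) = 0.1688; H_s = arccos(0.1688) = 80.28°.

80.3°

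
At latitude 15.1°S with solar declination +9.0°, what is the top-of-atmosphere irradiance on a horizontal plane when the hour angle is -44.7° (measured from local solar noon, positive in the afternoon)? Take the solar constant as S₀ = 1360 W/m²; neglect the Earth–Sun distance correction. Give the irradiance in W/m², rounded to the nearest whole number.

866 W/m²

cos θ_z = sin(-15.1°) sin(9.0°) + cos(-15.1°) cos(9.0°) cos(-44.70°) = -0.0408 + 0.6778 = 0.6370.
Top-of-atmosphere irradiance = S₀ cos θ_z = 1360 × 0.6370 = 866.32 W/m².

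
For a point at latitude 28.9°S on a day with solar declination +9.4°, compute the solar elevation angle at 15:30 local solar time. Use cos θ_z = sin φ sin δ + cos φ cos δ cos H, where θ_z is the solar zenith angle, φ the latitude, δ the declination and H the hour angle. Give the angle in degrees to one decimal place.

26.5°

Hour angle H = 15° × (15.5 − 12) = 52.50°.
With φ = -28.9°, δ = 9.4°, H = 52.50°: sin φ sin δ = -0.0789, cos φ cos δ cos H = 0.5258, so cos θ_z = 0.4469.
θ_z = arccos(0.4469) = 63.46°, so the elevation is 90° − 63.46° = 26.54°.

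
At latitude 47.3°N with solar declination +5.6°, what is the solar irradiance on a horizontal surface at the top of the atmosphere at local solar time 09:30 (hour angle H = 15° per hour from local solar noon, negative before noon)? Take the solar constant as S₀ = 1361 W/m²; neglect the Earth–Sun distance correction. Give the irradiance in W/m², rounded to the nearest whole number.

826 W/m²

Hour angle H = 15° × (9.5 − 12) = -37.50°.
cos θ_z = sin φ sin δ + cos φ cos δ cos H = (0.7349)(0.0976) + (0.6782)(0.9952)(0.7934) = 0.6072.
Top-of-atmosphere irradiance = S₀ cos θ_z = 1361 × 0.6072 = 826.40 W/m².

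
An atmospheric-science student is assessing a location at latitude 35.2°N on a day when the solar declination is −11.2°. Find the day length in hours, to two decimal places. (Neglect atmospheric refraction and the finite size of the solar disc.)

−tan φ tan δ = −(0.7054)(-0.1980) = 0.1397; H_s = arccos(0.1397) = 81.97°.
Day length = 2 H_s / 15° h⁻¹ = 163.94° / 15 = 10.929 h.

10.93 hours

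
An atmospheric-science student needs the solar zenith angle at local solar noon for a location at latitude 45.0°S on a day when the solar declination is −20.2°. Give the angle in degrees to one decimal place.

24.8°

At local solar noon the hour angle is zero, so the zenith angle is |φ − δ| = |-45.0° − (-20.2°)| = 24.8°.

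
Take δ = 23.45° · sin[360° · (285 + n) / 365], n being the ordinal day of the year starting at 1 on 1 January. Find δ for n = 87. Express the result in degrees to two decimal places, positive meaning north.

360 × (285 + 87) / 365 = 366.904°; sin(366.904°) = 0.1202.
δ = 23.45 × 0.1202 = 2.819° ≈ +2.82°.

+2.82°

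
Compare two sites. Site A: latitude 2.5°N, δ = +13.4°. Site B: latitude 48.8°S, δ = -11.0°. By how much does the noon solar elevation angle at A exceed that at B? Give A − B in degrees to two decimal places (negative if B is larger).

A: 90° − |2.5 − (13.4)| = 79.10°.
B: 90° − |-48.8 − (-11.0)| = 52.20°.
A − B = 79.10 − 52.20 = 26.90°.

+26.90°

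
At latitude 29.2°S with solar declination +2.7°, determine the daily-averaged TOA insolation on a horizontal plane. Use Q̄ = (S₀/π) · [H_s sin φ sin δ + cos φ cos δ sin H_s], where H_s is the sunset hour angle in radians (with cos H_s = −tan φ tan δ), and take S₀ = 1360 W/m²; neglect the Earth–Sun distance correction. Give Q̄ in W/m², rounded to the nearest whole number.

362 W/m²

cos H_s = −tan(-29.2°) · tan(2.7°) = 0.0264, so H_s = arccos(0.0264) = 88.49°. In radians, H_s = 1.5444.
H_s sin φ sin δ = 1.5444 × -0.4879 × 0.0471 = -0.0355.
cos φ cos δ sin H_s = 0.8729 × 0.9989 × 0.9997 = 0.8717.
Q̄ = (1360/π) × (-0.0355 + 0.8717) = 432.90 × 0.8362 = 361.99 W/m².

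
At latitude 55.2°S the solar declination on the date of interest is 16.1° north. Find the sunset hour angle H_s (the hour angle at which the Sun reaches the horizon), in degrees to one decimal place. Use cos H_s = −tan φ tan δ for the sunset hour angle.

65.5°

−tan φ tan δ = −(-1.4388)(0.2886) = 0.4152; H_s = arccos(0.4152) = 65.47°.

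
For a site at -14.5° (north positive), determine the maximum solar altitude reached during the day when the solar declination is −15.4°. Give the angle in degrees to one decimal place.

At local solar noon the hour angle is zero, so the elevation is 90° − |φ − δ| = 90° − |-14.5° − (-15.4°)| = 90° − 0.9° = 89.1°.

89.1°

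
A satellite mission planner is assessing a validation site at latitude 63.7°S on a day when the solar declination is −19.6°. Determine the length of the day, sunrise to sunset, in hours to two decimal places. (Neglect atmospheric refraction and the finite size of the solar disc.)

−tan φ tan δ = −(-2.0233)(-0.3561) = -0.7205; H_s = arccos(-0.7205) = 136.10°.
Day length = 2 H_s / 15° h⁻¹ = 272.20° / 15 = 18.147 h.

18.15 hours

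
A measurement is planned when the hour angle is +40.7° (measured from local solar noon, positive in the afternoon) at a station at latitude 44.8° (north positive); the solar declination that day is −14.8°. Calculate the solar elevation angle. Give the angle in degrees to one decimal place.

cos θ_z = sin φ sin δ + cos φ cos δ cos H = (0.7046)(-0.2554) + (0.7096)(0.9668)(0.7581) = 0.3401.
θ_z = arccos(0.3401) = 70.12°, so the elevation is 90° − 70.12° = 19.88°.

19.9°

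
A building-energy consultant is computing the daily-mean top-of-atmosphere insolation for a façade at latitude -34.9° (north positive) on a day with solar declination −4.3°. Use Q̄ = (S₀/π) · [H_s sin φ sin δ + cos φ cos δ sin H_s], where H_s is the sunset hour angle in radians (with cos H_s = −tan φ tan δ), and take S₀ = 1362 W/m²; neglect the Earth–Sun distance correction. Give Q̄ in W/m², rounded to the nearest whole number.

The sunset hour angle satisfies cos H_s = −tan φ tan δ = -0.0525, giving H_s = 93.01°. In radians, H_s = 1.6233.
H_s sin φ sin δ = 1.6233 × -0.5721 × -0.0750 = 0.0697.
cos φ cos δ sin H_s = 0.8202 × 0.9972 × 0.9986 = 0.8168.
Q̄ = (1362/π) × (0.0697 + 0.8168) = 433.54 × 0.8865 = 384.33 W/m².

384 W/m²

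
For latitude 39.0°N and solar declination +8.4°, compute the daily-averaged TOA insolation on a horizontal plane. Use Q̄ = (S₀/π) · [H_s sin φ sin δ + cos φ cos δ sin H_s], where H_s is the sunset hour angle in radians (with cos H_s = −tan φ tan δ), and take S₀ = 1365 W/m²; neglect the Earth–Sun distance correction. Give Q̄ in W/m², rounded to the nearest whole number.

The sunset hour angle satisfies cos H_s = −tan φ tan δ = -0.1196, giving H_s = 96.87°. In radians, H_s = 1.6907.
H_s sin φ sin δ = 1.6907 × 0.6293 × 0.1461 = 0.1554.
cos φ cos δ sin H_s = 0.7771 × 0.9893 × 0.9928 = 0.7632.
Q̄ = (1365/π) × (0.1554 + 0.7632) = 434.49 × 0.9186 = 399.12 W/m².

399 W/m²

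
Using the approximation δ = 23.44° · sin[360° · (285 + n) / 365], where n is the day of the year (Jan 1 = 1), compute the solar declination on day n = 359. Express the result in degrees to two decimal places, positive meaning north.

-23.34°

360 × (285 + 359) / 365 = 635.178°; sin(635.178°) = -0.9959.
δ = 23.44 × -0.9959 = -23.344° ≈ -23.34°.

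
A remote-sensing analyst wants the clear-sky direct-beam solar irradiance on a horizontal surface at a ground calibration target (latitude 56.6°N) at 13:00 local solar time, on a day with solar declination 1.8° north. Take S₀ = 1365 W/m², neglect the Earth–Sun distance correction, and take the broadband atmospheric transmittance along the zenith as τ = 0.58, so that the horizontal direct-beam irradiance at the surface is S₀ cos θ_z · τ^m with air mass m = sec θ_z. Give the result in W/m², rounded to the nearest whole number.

287 W/m²

Hour angle H = 15° × (13 − 12) = 15.00°.
cos θ_z = sin φ sin δ + cos φ cos δ cos H = (0.8348)(0.0314) + (0.5505)(0.9995)(0.9659) = 0.5577.
Air mass m = 1/cos θ_z = 1/0.5577 = 1.793; τ^m = 0.58^1.793 = 0.3766.
Surface direct beam = 1365 × 0.5577 × 0.3766 = 286.69 W/m².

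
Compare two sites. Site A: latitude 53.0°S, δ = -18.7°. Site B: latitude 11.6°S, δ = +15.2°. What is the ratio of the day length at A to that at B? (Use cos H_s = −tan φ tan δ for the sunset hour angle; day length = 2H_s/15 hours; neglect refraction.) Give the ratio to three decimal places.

1.344

A: H_s = arccos(−tan -53.0° · tan -18.7°) = 116.69°, so 2H_s/15 = 15.5587 h.
B: H_s = arccos(−tan -11.6° · tan 15.2°) = 86.80°, so 2H_s/15 = 11.5733 h.
Ratio A/B = 15.5587 / 11.5733 = 1.3444.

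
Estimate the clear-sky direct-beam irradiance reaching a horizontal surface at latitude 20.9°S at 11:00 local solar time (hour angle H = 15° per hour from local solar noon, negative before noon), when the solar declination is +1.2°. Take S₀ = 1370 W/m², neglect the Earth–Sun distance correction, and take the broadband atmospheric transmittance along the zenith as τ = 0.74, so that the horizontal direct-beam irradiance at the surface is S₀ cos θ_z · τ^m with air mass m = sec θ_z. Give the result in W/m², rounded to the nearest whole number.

Hour angle H = 15° × (11 − 12) = -15.00°.
cos θ_z = sin(-20.9°) sin(1.2°) + cos(-20.9°) cos(1.2°) cos(-15.00°) = -0.0075 + 0.9022 = 0.8947.
Air mass m = 1/cos θ_z = 1/0.8947 = 1.118; τ^m = 0.74^1.118 = 0.7142.
Surface direct beam = 1370 × 0.8947 × 0.7142 = 875.42 W/m².

875 W/m²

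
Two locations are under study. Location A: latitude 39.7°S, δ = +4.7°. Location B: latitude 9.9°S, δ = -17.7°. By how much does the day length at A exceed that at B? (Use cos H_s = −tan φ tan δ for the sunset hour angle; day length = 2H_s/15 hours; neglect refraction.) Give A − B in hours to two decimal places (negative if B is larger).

-0.95 h

A: H_s = arccos(−tan -39.7° · tan 4.7°) = 86.09°, so 2H_s/15 = 11.4787 h.
B: H_s = arccos(−tan -9.9° · tan -17.7°) = 93.19°, so 2H_s/15 = 12.4253 h.
A − B = 11.4787 − 12.4253 = -0.9466 h.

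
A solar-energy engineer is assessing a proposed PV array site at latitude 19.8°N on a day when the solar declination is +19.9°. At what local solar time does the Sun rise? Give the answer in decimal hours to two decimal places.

5.50 h

cos H_s = −tan(19.8°) · tan(19.9°) = -0.1303, so H_s = arccos(-0.1303) = 97.49°.
Sunrise is at 12 − H_s/15 = 12 − 6.499 = 5.501 h local solar time.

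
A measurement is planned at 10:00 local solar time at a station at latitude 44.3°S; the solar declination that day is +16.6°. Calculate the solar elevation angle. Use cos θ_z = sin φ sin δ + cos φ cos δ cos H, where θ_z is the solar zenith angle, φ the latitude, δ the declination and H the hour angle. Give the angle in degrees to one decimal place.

23.2°

Hour angle H = 15° × (10 − 12) = -30.00°.
With φ = -44.3°, δ = 16.6°, H = -30.00°: sin φ sin δ = -0.1995, cos φ cos δ cos H = 0.5940, so cos θ_z = 0.3945.
θ_z = arccos(0.3945) = 66.77°, so the elevation is 90° − 66.77° = 23.23°.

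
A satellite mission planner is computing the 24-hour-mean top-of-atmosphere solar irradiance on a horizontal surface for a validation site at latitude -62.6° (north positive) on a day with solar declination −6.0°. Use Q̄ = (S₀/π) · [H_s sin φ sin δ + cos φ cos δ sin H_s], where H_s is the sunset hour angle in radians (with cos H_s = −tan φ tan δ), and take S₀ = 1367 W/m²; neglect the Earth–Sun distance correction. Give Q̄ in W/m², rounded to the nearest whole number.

267 W/m²

−tan φ tan δ = −(-1.9292)(-0.1051) = -0.2028; H_s = arccos(-0.2028) = 101.70°. In radians, H_s = 1.7750.
H_s sin φ sin δ = 1.7750 × -0.8878 × -0.1045 = 0.1647.
cos φ cos δ sin H_s = 0.4602 × 0.9945 × 0.9792 = 0.4481.
Q̄ = (1367/π) × (0.1647 + 0.4481) = 435.13 × 0.6128 = 266.65 W/m².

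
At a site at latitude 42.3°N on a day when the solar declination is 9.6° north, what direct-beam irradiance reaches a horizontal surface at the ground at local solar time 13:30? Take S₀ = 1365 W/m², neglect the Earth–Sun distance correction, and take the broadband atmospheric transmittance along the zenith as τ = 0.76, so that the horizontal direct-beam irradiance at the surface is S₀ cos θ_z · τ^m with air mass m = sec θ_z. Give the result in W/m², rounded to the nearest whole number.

757 W/m²

Hour angle H = 15° × (13.5 − 12) = 22.50°.
With φ = 42.3°, δ = 9.6°, H = 22.50°: sin φ sin δ = 0.1122, cos φ cos δ cos H = 0.6738, so cos θ_z = 0.7860.
Air mass m = 1/cos θ_z = 1/0.7860 = 1.272; τ^m = 0.76^1.272 = 0.7053.
Surface direct beam = 1365 × 0.7860 × 0.7053 = 756.71 W/m².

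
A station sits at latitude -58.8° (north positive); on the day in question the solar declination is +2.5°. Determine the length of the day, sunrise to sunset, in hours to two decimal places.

11.45 hours

The sunset hour angle satisfies cos H_s = −tan φ tan δ = 0.0721, giving H_s = 85.87°.
Day length = 2 H_s / 15° h⁻¹ = 171.74° / 15 = 11.449 h.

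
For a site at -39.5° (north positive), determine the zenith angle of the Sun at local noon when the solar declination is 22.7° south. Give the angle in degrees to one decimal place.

16.8°

At local solar noon the hour angle is zero, so the zenith angle is |φ − δ| = |-39.5° − (-22.7°)| = 16.8°.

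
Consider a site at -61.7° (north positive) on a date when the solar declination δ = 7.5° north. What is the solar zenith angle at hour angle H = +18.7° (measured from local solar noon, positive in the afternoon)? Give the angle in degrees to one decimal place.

70.7°

cos θ_z = sin(-61.7°) sin(7.5°) + cos(-61.7°) cos(7.5°) cos(18.70°) = -0.1149 + 0.4452 = 0.3303.
θ_z = arccos(0.3303) = 70.71°.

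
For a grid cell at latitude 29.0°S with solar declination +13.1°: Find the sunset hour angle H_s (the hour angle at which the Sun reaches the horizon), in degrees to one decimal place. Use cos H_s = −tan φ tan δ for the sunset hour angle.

cos H_s = −tan(-29.0°) · tan(13.1°) = 0.1290, so H_s = arccos(0.1290) = 82.59°.

82.6°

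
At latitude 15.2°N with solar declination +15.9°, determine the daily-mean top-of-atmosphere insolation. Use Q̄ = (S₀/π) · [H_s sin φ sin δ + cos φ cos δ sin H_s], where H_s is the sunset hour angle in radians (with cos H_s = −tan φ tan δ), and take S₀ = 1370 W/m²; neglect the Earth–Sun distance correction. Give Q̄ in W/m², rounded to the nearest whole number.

−tan φ tan δ = −(0.2717)(0.2849) = -0.0774; H_s = arccos(-0.0774) = 94.44°. In radians, H_s = 1.6483.
H_s sin φ sin δ = 1.6483 × 0.2622 × 0.2740 = 0.1184.
cos φ cos δ sin H_s = 0.9650 × 0.9617 × 0.9970 = 0.9253.
Q̄ = (1370/π) × (0.1184 + 0.9253) = 436.08 × 1.0437 = 455.14 W/m².

455 W/m²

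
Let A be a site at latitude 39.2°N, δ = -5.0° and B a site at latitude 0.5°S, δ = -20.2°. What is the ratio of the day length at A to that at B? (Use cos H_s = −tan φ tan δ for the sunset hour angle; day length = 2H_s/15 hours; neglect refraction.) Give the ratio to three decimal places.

0.953

A: H_s = arccos(−tan 39.2° · tan -5.0°) = 85.91°, so 2H_s/15 = 11.4547 h.
B: H_s = arccos(−tan -0.5° · tan -20.2°) = 90.18°, so 2H_s/15 = 12.0240 h.
Ratio A/B = 11.4547 / 12.0240 = 0.9527.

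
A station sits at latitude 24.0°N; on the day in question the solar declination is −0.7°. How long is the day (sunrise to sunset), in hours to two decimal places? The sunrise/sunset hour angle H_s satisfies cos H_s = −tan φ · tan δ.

11.96 hours

The sunset hour angle satisfies cos H_s = −tan φ tan δ = 0.0054, giving H_s = 89.69°.
Day length = 2 H_s / 15° h⁻¹ = 179.38° / 15 = 11.959 h.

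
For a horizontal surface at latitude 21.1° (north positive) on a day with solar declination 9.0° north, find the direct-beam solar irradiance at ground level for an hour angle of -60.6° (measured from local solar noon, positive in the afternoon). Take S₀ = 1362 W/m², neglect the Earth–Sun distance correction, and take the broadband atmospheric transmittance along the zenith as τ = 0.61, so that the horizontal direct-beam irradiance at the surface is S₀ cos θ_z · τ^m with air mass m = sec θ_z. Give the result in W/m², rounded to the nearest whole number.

262 W/m²

cos θ_z = sin(21.1°) sin(9.0°) + cos(21.1°) cos(9.0°) cos(-60.60°) = 0.0563 + 0.4524 = 0.5087.
Air mass m = 1/cos θ_z = 1/0.5087 = 1.966; τ^m = 0.61^1.966 = 0.3784.
Surface direct beam = 1362 × 0.5087 × 0.3784 = 262.17 W/m².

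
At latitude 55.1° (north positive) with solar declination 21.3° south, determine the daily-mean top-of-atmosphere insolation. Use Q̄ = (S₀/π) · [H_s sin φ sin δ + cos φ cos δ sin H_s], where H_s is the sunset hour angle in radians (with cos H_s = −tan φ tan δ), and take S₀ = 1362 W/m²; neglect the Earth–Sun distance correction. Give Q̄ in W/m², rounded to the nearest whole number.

65 W/m²

−tan φ tan δ = −(1.4335)(-0.3899) = 0.5589; H_s = arccos(0.5589) = 56.02°. In radians, H_s = 0.9777.
H_s sin φ sin δ = 0.9777 × 0.8202 × -0.3633 = -0.2913.
cos φ cos δ sin H_s = 0.5721 × 0.9317 × 0.8292 = 0.4420.
Q̄ = (1362/π) × (-0.2913 + 0.4420) = 433.54 × 0.1507 = 65.33 W/m².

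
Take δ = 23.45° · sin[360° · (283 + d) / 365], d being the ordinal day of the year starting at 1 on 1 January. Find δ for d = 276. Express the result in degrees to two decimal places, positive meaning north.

-4.61°

360 × (283 + 276) / 365 = 551.342°; sin(551.342°) = -0.1967.
δ = 23.45 × -0.1967 = -4.613° ≈ -4.61°.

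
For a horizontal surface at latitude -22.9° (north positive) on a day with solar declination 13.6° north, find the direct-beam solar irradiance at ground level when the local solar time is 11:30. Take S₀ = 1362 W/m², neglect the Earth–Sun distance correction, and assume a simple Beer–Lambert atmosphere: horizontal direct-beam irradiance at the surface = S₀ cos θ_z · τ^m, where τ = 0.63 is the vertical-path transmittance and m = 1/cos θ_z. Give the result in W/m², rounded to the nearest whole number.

607 W/m²

Hour angle H = 15° × (11.5 − 12) = -7.50°.
With φ = -22.9°, δ = 13.6°, H = -7.50°: sin φ sin δ = -0.0915, cos φ cos δ cos H = 0.8877, so cos θ_z = 0.7962.
Air mass m = 1/cos θ_z = 1/0.7962 = 1.256; τ^m = 0.63^1.256 = 0.5597.
Surface direct beam = 1362 × 0.7962 × 0.5597 = 606.95 W/m².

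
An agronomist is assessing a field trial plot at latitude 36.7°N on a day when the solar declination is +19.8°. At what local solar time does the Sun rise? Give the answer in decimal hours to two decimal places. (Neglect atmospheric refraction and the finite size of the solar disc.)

cos H_s = −tan(36.7°) · tan(19.8°) = -0.2684, so H_s = arccos(-0.2684) = 105.57°.
Sunrise is at 12 − H_s/15 = 12 − 7.038 = 4.962 h local solar time.

4.96 h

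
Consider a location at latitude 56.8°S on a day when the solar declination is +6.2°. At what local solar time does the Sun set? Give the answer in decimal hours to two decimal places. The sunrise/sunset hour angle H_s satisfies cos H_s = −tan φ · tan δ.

17.36 h

The sunset hour angle satisfies cos H_s = −tan φ tan δ = 0.1660, giving H_s = 80.44°.
Sunset is at 12 + H_s/15 = 12 + 5.363 = 17.363 h local solar time.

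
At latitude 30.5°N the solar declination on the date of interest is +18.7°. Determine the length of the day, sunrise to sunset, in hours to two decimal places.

The sunset hour angle satisfies cos H_s = −tan φ tan δ = -0.1994, giving H_s = 101.50°.
Day length = 2 H_s / 15° h⁻¹ = 203.00° / 15 = 13.533 h.

13.53 hours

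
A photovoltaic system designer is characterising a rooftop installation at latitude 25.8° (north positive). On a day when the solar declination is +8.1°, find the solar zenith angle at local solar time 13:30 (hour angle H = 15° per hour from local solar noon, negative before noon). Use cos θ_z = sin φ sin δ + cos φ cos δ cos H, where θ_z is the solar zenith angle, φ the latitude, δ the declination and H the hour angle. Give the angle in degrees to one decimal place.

Hour angle H = 15° × (13.5 − 12) = 22.50°.
cos θ_z = sin φ sin δ + cos φ cos δ cos H = (0.4352)(0.1409) + (0.9003)(0.9900)(0.9239) = 0.8848.
θ_z = arccos(0.8848) = 27.77°.

27.8°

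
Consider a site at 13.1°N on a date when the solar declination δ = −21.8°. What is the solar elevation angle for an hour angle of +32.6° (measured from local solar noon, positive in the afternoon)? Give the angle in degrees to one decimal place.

42.7°

With φ = 13.1°, δ = -21.8°, H = 32.60°: sin φ sin δ = -0.0842, cos φ cos δ cos H = 0.7618, so cos θ_z = 0.6776.
θ_z = arccos(0.6776) = 47.34°, so the elevation is 90° − 47.34° = 42.66°.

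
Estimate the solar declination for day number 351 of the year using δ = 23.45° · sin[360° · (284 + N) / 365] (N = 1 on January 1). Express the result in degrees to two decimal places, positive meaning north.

-23.40°

360 × (284 + 351) / 365 = 626.301°; sin(626.301°) = -0.9979.
δ = 23.45 × -0.9979 = -23.401° ≈ -23.40°.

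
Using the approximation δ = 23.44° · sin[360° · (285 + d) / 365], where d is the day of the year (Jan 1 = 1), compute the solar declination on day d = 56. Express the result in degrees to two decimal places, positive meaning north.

-9.41°

360 × (285 + 56) / 365 = 336.329°; sin(336.329°) = -0.4015.
δ = 23.44 × -0.4015 = -9.411° ≈ -9.41°.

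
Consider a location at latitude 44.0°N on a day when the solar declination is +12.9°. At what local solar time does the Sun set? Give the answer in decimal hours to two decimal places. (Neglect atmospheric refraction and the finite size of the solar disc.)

−tan φ tan δ = −(0.9657)(0.2290) = -0.2211; H_s = arccos(-0.2211) = 102.77°.
Sunset is at 12 + H_s/15 = 12 + 6.851 = 18.851 h local solar time.

18.85 h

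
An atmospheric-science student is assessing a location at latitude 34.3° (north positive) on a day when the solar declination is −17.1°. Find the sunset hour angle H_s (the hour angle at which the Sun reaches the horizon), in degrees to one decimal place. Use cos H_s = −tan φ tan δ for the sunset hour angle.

77.9°

−tan φ tan δ = −(0.6822)(-0.3076) = 0.2098; H_s = arccos(0.2098) = 77.89°.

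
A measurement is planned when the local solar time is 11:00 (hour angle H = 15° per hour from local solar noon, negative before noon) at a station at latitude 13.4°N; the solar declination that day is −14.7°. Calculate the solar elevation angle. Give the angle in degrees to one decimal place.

Hour angle H = 15° × (11 − 12) = -15.00°.
cos θ_z = sin φ sin δ + cos φ cos δ cos H = (0.2317)(-0.2538) + (0.9728)(0.9673)(0.9659) = 0.8501.
θ_z = arccos(0.8501) = 31.78°, so the elevation is 90° − 31.78° = 58.22°.

58.2°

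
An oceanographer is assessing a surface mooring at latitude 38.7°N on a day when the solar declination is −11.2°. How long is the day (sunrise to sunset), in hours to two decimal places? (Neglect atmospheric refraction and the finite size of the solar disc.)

The sunset hour angle satisfies cos H_s = −tan φ tan δ = 0.1586, giving H_s = 80.87°.
Day length = 2 H_s / 15° h⁻¹ = 161.74° / 15 = 10.783 h.

10.78 hours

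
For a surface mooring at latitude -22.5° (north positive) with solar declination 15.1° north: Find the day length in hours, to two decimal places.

11.14 hours

The sunset hour angle satisfies cos H_s = −tan φ tan δ = 0.1118, giving H_s = 83.58°.
Day length = 2 H_s / 15° h⁻¹ = 167.16° / 15 = 11.144 h.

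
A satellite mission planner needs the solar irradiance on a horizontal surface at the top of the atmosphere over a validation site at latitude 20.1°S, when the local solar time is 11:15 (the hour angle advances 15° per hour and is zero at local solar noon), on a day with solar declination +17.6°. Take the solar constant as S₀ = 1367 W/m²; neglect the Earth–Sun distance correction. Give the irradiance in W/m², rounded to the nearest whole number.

1058 W/m²

Hour angle H = 15° × (11.25 − 12) = -11.25°.
cos θ_z = sin(-20.1°) sin(17.6°) + cos(-20.1°) cos(17.6°) cos(-11.25°) = -0.1039 + 0.8779 = 0.7740.
Top-of-atmosphere irradiance = S₀ cos θ_z = 1367 × 0.7740 = 1058.06 W/m².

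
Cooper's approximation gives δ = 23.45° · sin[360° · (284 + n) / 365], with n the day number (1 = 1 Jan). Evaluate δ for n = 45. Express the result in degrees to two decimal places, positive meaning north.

360 × (284 + 45) / 365 = 324.493°; sin(324.493°) = -0.5808.
δ = 23.45 × -0.5808 = -13.620° ≈ -13.62°.

-13.62°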